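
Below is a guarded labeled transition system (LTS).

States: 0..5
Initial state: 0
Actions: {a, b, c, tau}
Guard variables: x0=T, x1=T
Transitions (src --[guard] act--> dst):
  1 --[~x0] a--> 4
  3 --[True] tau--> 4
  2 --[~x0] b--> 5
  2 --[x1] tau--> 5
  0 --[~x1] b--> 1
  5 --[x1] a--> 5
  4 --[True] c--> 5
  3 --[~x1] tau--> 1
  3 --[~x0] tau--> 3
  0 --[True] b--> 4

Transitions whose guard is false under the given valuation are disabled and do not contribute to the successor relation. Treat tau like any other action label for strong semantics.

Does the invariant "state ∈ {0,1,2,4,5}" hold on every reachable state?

Safe = {0,1,2,4,5}
Reachable = {0,4,5}
  0: safe
  4: safe
  5: safe

Answer: INVARIANT HOLDS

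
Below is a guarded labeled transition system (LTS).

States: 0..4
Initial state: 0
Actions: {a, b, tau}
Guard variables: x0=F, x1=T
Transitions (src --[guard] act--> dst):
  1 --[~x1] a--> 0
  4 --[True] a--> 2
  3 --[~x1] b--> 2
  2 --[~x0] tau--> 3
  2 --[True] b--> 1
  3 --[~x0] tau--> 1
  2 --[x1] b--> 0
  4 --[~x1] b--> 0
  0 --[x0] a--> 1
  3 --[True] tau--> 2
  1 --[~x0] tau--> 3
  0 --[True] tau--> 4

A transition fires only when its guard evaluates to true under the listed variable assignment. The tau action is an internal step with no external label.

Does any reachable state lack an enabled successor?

Reachable = {0,1,2,3,4}
  0: tau→4  [1 exit(s)]
  1: tau→3  [1 exit(s)]
  2: b→0  b→1  tau→3  [3 exit(s)]
  3: tau→1  tau→2  [2 exit(s)]
  4: a→2  [1 exit(s)]

Answer: DEADLOCK-FREE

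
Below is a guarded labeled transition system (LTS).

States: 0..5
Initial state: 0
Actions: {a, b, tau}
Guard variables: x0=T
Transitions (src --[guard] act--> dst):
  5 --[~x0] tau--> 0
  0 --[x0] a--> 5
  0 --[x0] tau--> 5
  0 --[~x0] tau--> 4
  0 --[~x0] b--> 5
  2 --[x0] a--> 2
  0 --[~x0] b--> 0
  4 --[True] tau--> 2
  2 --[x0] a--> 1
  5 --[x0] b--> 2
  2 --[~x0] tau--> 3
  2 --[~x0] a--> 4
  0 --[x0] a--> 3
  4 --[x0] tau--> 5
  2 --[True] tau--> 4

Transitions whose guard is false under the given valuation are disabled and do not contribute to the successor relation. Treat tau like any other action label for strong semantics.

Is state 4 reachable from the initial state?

9 transition(s) survive guard evaluation.
depth 0: {0}
depth 1: {3,5}  cumulative {0,3,5}
depth 2: {2}  cumulative {0,2,3,5}
depth 3: {1,4}  cumulative {0,1,2,3,4,5}
R = {0,1,2,3,4,5}
witness 4: a·b·tau

Answer: REACHABLE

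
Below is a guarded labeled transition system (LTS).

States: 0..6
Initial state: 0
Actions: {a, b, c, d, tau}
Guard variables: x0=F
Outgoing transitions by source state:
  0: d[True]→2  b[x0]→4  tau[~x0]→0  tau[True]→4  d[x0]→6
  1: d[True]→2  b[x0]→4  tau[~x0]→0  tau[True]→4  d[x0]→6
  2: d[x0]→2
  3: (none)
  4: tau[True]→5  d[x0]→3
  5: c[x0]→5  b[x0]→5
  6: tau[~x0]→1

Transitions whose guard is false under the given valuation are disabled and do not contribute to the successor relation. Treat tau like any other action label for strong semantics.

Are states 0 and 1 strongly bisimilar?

Answer: BISIMILAR

Trace:
Bisimulation quotient by refinement:
  round 0: {{0,1,2,3,4,5,6}}
  round 1: {{0,1},{2,3,5},{4,6}}
  round 2: {{0,1},{2,3,5},{4},{6}}
stable after 3 split(s): 4 block(s)
class of 0: {0,1}; class of 1: {0,1}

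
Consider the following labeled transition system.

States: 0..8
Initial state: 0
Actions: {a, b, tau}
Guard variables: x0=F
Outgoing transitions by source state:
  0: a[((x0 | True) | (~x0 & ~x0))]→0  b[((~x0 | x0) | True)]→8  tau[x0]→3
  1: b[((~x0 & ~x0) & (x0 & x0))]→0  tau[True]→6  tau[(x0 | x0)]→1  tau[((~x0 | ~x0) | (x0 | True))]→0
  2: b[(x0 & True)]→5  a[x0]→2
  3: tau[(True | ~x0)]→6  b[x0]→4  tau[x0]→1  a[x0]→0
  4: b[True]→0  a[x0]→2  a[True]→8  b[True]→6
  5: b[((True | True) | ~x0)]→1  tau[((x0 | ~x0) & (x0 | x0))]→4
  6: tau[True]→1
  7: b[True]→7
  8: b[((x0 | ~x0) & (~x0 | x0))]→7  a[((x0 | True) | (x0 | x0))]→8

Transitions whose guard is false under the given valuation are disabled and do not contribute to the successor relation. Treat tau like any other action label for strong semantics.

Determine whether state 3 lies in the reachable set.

13 transition(s) survive guard evaluation.
Layer 0: {0}
Layer 1: {8}  cumulative {0,8}
Layer 2: {7}  cumulative {0,7,8}
R = {0,7,8}

Answer: UNREACHABLE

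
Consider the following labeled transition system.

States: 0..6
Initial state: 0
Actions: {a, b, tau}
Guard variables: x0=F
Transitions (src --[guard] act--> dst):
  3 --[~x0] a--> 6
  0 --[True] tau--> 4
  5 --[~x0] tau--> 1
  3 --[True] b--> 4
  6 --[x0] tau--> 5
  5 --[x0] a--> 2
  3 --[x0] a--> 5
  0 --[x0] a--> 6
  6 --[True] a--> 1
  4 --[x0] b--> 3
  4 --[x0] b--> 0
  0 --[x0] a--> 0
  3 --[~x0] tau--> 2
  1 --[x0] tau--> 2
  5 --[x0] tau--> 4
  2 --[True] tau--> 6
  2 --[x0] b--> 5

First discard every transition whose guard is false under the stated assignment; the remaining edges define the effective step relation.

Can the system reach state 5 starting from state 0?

After dropping false guards: 7 live edges.
depth 0: {0}
depth 1: {4}  total {0,4}
R = {0,4}

Answer: UNREACHABLE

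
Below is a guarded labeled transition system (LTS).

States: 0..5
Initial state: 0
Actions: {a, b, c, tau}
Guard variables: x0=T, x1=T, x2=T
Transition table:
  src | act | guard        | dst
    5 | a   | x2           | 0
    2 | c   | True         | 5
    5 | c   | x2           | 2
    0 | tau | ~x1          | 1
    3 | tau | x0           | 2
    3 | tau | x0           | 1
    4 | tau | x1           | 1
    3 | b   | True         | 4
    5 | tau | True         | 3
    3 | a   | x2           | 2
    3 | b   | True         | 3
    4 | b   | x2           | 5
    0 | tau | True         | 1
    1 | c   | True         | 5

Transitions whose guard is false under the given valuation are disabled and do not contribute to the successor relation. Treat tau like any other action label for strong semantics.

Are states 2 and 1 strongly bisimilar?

Compute ~ classes (split until stable):
  round 0: {{0,1,2,3,4,5}}
  round 1: {{0},{1,2},{3},{4},{5}}
5 equivalence class(es) (converged in 2)
class of 2: {1,2}; class of 1: {1,2}

Answer: BISIMILAR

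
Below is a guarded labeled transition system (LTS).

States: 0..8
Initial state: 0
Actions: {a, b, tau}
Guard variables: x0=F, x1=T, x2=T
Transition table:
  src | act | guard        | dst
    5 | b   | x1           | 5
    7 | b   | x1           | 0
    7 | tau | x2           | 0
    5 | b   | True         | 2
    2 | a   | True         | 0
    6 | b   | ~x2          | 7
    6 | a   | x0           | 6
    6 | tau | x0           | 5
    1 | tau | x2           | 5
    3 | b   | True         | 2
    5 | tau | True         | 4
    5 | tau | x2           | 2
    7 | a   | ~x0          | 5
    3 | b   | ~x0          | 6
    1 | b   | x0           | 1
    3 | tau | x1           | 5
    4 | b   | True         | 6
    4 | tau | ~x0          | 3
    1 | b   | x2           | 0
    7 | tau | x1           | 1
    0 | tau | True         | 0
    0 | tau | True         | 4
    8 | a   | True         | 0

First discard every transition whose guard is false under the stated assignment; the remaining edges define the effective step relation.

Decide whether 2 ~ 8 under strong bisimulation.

Answer: BISIMILAR

Analysis:
Compute ~ classes (split until stable):
  round 0: {{0,1,2,3,4,5,6,7,8}}
  round 1: {{0},{1,3,4,5},{2,8},{6},{7}}
  round 2: {{0},{1},{2,8},{3},{4},{5},{6},{7}}
8 equivalence class(es) (converged in 3)
class of 2: {2,8}; class of 8: {2,8}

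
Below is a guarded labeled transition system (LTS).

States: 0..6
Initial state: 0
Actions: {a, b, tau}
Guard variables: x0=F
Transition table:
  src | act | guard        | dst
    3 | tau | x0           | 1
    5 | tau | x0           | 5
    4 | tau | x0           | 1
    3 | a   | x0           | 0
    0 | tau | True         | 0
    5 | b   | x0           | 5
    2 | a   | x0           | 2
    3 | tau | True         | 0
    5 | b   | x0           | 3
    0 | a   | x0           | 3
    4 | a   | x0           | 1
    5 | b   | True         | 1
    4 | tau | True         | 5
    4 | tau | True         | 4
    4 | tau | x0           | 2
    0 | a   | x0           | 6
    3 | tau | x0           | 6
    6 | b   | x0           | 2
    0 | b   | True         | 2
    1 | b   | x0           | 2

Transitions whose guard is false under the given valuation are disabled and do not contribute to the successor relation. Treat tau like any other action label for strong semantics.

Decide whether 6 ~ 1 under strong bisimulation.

Refine partition for ~:
  P[0] = {{0,1,2,3,4,5,6}}
  P[1] = {{0},{1,2,6},{3,4},{5}}
  P[2] = {{0},{1,2,6},{3},{4},{5}}
stable after 3 split(s): 5 block(s)
[6]={1,2,6}  [1]={1,2,6}

Answer: BISIMILAR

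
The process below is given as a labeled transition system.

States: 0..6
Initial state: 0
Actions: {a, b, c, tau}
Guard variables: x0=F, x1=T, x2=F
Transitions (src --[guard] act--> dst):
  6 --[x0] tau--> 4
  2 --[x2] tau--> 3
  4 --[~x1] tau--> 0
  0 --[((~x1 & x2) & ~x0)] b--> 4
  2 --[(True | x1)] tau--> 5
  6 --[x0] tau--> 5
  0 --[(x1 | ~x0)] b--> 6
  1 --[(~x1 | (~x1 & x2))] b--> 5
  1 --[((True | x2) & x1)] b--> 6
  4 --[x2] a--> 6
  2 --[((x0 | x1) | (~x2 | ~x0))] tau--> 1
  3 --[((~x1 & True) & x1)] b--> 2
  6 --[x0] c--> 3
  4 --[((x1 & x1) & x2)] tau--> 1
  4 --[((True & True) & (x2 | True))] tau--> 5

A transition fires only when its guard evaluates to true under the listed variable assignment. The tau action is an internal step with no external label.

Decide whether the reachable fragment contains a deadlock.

Answer: DEADLOCK at state 6

Working:
Reach set: {0,6}
  0: b→6  [1 exit(s)]
  6: ∅  [STUCK]
trace reaching 6: b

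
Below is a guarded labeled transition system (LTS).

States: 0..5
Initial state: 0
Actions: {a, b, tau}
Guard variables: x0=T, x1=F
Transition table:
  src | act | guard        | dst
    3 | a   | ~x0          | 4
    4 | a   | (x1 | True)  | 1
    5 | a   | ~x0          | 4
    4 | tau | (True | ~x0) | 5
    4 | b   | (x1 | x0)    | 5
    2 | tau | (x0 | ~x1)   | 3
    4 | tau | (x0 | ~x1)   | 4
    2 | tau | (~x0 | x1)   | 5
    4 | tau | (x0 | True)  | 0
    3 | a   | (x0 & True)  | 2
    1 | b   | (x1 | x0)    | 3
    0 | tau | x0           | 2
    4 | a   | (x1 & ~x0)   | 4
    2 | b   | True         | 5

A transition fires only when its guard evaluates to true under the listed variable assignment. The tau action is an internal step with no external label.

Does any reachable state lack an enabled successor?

Answer: DEADLOCK at state 5

Working:
Reachable = {0,2,3,5}
  0: tau→2  [1 exit(s)]
  2: b→5  tau→3  [2 exit(s)]
  3: a→2  [1 exit(s)]
  5: ∅  [STUCK]
witness 5: tau·b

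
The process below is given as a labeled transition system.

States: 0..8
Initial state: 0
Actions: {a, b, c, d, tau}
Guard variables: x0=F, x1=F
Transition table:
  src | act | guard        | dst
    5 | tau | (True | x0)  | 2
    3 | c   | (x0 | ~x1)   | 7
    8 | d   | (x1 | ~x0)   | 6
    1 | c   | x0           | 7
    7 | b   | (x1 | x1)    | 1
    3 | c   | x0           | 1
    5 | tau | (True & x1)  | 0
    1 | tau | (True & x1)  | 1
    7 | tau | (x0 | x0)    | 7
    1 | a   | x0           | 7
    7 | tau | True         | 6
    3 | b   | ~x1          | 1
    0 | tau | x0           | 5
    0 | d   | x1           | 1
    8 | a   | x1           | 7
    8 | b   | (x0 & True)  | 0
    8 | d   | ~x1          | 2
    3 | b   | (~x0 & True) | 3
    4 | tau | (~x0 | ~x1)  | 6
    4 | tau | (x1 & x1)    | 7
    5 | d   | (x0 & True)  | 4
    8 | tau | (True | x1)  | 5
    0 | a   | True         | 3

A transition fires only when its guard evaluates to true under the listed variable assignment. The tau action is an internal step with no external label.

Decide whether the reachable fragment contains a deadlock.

Answer: DEADLOCK at state 1

Trace:
Reachable = {0,1,3,6,7}
  0: a→3  [deg 1]
  1: ∅  [STUCK]
  3: b→1  b→3  c→7  [deg 3]
  6: ∅  [STUCK]
  7: tau→6  [deg 1]
witness 1: a·b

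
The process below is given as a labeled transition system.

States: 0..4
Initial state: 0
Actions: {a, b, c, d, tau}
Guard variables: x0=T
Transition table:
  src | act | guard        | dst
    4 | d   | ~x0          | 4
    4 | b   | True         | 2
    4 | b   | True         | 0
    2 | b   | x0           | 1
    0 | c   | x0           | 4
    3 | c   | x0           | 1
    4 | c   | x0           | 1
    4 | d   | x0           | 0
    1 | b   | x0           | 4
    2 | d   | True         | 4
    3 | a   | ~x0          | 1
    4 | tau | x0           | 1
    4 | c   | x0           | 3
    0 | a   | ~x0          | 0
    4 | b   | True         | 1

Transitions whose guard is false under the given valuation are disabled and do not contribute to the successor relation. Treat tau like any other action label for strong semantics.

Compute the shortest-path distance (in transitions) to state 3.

Answer: 2

Trace:
Breadth-first toward 3:
  L0 = {0}
  L1 = {4}
  L2 = {1,2,3}
first hit 3 at d=2 via c·c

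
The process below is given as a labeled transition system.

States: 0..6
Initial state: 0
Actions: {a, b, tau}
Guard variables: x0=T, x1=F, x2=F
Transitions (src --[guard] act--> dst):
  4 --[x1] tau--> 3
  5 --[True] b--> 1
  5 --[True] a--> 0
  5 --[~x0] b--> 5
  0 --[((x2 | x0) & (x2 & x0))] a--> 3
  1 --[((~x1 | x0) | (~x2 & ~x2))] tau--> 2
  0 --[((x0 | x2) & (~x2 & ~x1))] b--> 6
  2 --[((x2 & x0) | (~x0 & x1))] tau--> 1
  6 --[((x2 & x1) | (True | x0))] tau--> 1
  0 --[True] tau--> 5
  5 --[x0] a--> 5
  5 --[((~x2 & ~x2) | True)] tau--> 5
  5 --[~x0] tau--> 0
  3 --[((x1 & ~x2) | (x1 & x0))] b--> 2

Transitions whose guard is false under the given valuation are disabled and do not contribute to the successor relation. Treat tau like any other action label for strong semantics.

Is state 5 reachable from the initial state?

8 transition(s) survive guard evaluation.
L0 = {0}
L1 = {5,6}  now seen {0,5,6}
L2 = {1}  now seen {0,1,5,6}
L3 = {2}  now seen {0,1,2,5,6}
Reach set: {0,1,2,5,6}
Path to 5: tau

Answer: REACHABLE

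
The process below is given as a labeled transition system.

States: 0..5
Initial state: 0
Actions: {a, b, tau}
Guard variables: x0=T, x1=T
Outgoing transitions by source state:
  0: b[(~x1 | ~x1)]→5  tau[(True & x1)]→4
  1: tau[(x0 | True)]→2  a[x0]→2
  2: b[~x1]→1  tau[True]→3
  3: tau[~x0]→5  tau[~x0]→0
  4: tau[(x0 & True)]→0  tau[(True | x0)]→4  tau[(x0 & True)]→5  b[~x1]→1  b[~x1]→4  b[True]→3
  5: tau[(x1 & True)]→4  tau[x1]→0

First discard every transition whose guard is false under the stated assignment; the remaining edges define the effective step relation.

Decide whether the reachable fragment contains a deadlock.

Answer: DEADLOCK at state 3

Analysis:
Reach set: {0,3,4,5}
  0: tau→4  [1 out]
  3: ∅  [no exit]
  4: b→3  tau→0  tau→4  tau→5  [4 out]
  5: tau→0  tau→4  [2 out]
Path to 3: tau·b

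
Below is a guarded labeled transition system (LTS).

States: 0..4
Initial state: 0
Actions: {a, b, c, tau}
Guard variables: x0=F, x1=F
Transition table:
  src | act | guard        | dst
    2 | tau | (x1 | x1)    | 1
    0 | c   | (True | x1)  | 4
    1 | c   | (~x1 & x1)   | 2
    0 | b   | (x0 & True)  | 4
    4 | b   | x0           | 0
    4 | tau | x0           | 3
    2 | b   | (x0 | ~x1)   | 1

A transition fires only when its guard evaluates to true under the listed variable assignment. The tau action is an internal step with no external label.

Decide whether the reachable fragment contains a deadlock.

Reachable = {0,4}
  0: c→4  [deg 1]
  4: ∅  [deadlock]
trace reaching 4: c

Answer: DEADLOCK at state 4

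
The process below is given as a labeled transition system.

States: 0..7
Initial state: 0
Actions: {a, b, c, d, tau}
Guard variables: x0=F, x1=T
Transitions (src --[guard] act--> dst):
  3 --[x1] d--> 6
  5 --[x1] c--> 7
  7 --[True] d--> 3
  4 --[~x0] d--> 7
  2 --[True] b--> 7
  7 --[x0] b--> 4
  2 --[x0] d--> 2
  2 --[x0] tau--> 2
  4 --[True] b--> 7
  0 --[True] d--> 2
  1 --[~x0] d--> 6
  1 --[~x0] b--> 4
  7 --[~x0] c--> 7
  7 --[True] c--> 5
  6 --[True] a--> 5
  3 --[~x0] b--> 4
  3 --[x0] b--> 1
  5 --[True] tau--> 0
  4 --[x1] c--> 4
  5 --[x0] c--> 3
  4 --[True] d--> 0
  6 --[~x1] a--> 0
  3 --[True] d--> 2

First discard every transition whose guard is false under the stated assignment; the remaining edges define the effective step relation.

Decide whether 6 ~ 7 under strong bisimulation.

Answer: NOT BISIMILAR

Trace:
Refine partition for ~:
  P[0] = {{0,1,2,3,4,5,6,7}}
  P[1] = {{0},{1,3},{2},{4},{5},{6},{7}}
  P[2] = {{0},{1},{2},{3},{4},{5},{6},{7}}
stable after 3 split(s): 8 block(s)
[6]={6}  [7]={7}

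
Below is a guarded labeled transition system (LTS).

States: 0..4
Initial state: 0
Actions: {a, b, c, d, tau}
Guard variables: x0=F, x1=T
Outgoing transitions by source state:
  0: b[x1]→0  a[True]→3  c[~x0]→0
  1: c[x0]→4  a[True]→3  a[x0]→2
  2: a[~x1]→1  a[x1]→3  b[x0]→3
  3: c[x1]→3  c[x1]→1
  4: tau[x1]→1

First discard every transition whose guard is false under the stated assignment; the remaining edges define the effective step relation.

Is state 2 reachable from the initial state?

Answer: UNREACHABLE

Trace:
After dropping false guards: 8 live edges.
depth 0: {0}
depth 1: {3}  now seen {0,3}
depth 2: {1}  now seen {0,1,3}
Reachable = {0,1,3}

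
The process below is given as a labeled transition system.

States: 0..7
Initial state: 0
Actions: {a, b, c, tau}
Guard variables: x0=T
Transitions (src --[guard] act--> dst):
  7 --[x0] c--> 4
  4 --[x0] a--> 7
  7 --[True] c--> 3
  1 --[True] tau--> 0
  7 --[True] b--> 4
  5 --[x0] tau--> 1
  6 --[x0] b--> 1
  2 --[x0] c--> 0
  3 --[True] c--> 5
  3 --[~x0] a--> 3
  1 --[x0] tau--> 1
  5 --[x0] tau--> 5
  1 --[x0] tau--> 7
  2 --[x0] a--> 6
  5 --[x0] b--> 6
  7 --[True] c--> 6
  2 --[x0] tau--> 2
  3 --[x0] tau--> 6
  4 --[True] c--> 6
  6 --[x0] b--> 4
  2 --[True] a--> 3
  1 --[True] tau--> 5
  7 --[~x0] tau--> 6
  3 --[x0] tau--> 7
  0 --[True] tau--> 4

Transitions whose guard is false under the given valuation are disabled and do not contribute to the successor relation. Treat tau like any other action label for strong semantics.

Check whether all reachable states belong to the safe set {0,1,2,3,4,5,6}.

Answer: INVARIANT VIOLATED at state 7

Analysis:
Allowed set {0,1,2,3,4,5,6}
R = {0,1,3,4,5,6,7}
  0: ✓
  1: ✓
  3: ✓
  4: ✓
  5: ✓
  6: ✓
  7: outside
reach 7 via tau·a — violates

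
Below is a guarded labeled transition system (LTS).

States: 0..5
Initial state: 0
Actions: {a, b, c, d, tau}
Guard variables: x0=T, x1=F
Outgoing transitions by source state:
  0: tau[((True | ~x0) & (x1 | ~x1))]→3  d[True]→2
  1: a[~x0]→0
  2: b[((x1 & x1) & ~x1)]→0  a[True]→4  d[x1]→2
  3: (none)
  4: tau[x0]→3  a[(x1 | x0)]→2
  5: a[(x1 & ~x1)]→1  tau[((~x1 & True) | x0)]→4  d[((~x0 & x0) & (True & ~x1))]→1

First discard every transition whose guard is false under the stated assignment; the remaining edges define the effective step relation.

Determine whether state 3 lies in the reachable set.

6 transition(s) survive guard evaluation.
L0 = {0}
L1 = {2,3}  cumulative {0,2,3}
L2 = {4}  cumulative {0,2,3,4}
Reachable = {0,2,3,4}
trace reaching 3: tau

Answer: REACHABLE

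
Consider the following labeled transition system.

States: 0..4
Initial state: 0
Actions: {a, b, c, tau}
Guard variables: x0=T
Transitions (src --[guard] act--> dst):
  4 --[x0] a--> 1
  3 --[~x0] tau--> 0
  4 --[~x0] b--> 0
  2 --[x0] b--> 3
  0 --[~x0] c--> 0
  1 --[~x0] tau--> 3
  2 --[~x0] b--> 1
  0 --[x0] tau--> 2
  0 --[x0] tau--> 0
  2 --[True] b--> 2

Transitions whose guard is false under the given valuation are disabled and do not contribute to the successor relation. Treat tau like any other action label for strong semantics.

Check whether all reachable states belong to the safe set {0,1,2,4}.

Answer: INVARIANT VIOLATED at state 3

Analysis:
Safe = {0,1,2,4}
Reach set: {0,2,3}
  0: safe
  2: safe
  3: ✗ unsafe
witness against invariant: tau·b → 3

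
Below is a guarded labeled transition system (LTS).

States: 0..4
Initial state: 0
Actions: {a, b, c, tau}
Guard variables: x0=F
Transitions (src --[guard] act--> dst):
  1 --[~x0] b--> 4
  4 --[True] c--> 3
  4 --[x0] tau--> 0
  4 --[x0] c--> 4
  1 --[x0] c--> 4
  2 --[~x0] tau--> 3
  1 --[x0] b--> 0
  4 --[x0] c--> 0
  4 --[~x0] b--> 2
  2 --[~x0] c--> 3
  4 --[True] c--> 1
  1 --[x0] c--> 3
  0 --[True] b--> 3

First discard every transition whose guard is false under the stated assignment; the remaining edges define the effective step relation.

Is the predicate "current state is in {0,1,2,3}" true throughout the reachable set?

Answer: INVARIANT HOLDS

Trace:
Allowed set {0,1,2,3}
Reach set: {0,3}
  0: safe
  3: safe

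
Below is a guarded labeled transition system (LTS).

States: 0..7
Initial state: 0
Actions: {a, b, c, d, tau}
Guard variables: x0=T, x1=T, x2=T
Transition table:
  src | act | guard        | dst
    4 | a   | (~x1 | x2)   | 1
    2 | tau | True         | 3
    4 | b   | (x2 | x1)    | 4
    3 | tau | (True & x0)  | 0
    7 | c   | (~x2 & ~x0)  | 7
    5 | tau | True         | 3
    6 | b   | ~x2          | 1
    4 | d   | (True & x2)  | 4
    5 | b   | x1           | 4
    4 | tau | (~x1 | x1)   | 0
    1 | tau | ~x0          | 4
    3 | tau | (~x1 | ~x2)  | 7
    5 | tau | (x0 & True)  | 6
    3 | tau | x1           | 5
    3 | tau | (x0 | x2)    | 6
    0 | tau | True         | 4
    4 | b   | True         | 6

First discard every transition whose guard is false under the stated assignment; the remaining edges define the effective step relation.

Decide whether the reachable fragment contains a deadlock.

R = {0,1,4,6}
  0: tau→4  [1 out]
  1: ∅  [STUCK]
  4: a→1  b→4  b→6  d→4  tau→0  [5 out]
  6: ∅  [STUCK]
witness 1: tau·a

Answer: DEADLOCK at state 1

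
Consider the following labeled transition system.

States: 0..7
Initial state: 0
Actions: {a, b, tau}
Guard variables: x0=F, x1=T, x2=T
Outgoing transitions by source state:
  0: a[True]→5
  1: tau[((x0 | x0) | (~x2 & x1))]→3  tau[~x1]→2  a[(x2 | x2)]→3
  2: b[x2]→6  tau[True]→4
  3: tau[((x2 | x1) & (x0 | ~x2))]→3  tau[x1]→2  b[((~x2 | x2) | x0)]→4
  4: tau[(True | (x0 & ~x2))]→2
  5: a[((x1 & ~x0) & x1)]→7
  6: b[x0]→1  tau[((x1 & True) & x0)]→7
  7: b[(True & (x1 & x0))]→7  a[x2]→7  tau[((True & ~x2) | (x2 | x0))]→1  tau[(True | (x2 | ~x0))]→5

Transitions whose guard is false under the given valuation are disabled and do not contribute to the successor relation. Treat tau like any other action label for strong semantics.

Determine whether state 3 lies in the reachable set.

11 transition(s) survive guard evaluation.
L0 = {0}
L1 = {5}  now seen {0,5}
L2 = {7}  now seen {0,5,7}
L3 = {1}  now seen {0,1,5,7}
L4 = {3}  now seen {0,1,3,5,7}
L5 = {2,4}  now seen {0,1,2,3,4,5,7}
L6 = {6}  now seen {0,1,2,3,4,5,6,7}
Reach set: {0,1,2,3,4,5,6,7}
witness 3: a·a·tau·a

Answer: REACHABLE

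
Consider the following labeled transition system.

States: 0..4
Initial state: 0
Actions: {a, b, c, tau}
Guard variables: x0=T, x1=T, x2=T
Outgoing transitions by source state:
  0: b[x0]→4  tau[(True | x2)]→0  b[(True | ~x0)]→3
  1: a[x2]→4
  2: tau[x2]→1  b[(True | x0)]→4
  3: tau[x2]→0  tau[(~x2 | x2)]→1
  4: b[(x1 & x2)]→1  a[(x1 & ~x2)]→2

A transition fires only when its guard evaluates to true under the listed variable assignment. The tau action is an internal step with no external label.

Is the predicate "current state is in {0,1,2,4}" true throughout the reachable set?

Inv-set: {0,1,2,4}
R = {0,1,3,4}
  0: safe
  1: safe
  3: ✗ unsafe
  4: safe
witness against invariant: b → 3

Answer: INVARIANT VIOLATED at state 3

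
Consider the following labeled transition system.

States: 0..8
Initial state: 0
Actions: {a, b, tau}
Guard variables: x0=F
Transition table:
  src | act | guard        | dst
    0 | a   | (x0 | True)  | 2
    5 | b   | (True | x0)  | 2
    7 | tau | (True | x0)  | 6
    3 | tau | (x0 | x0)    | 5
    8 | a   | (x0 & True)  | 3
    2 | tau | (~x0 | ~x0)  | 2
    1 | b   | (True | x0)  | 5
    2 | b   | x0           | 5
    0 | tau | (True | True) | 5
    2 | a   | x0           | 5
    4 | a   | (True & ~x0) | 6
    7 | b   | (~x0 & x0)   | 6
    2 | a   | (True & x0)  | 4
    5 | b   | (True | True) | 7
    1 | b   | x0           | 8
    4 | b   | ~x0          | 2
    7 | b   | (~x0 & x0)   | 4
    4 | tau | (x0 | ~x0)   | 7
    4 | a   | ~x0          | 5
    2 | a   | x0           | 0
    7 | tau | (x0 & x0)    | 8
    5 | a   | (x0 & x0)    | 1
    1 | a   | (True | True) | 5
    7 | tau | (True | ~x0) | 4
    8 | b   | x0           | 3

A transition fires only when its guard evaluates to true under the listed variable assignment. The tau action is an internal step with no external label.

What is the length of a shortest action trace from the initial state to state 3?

Answer: UNREACHABLE

Working:
Layered search for 3:
  depth 0: {0}
  depth 1: {2,5}
  depth 2: {7}
  depth 3: {4,6}
3 never appears.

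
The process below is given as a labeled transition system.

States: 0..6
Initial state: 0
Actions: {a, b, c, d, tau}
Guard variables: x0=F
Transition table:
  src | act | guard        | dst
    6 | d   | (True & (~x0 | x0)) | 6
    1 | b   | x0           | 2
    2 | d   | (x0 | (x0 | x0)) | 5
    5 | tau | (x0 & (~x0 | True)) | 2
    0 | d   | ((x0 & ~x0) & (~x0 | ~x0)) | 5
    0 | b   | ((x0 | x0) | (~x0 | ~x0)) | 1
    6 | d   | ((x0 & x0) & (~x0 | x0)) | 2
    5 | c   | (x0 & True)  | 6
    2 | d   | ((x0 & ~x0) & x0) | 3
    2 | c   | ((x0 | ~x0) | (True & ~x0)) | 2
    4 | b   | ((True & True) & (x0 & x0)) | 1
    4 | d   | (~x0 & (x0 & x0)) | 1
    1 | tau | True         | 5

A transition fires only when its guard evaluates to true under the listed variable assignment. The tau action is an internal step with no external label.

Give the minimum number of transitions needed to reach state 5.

BFS to 5:
  depth 0: {0}
  depth 1: {1}
  depth 2: {5}
5 enters at depth 2; path b·tau

Answer: 2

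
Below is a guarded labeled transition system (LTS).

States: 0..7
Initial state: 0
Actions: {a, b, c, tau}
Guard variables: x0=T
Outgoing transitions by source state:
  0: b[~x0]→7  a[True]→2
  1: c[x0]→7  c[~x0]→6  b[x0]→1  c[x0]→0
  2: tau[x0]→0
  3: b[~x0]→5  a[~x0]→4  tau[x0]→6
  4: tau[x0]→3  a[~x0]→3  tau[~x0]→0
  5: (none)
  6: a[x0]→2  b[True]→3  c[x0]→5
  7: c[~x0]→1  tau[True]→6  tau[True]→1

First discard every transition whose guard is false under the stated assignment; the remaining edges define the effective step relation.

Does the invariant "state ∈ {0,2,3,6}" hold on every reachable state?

Allowed set {0,2,3,6}
Reachable = {0,2}
  0: ✓
  2: ✓

Answer: INVARIANT HOLDS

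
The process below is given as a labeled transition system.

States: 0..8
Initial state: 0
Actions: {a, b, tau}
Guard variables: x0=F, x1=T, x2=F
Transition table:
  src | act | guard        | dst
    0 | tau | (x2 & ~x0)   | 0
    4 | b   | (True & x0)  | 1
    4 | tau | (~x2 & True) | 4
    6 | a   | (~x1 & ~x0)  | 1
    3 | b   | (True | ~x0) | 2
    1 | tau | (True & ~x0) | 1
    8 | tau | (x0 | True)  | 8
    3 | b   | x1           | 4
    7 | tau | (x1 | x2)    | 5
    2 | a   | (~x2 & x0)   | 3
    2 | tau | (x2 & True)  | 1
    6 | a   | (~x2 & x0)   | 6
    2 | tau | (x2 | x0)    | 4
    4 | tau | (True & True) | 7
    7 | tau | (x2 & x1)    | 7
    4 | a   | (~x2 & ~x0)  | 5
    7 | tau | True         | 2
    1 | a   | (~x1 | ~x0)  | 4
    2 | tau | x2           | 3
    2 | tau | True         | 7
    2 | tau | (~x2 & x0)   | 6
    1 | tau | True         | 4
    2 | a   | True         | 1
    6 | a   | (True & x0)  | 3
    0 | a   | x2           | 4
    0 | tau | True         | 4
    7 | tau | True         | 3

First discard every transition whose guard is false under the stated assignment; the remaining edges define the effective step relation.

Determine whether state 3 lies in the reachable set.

Answer: REACHABLE

Analysis:
After dropping false guards: 15 live edges.
L0 = {0}
L1 = {4}  cumulative {0,4}
L2 = {5,7}  cumulative {0,4,5,7}
L3 = {2,3}  cumulative {0,2,3,4,5,7}
L4 = {1}  cumulative {0,1,2,3,4,5,7}
Reachable = {0,1,2,3,4,5,7}
trace reaching 3: tau·tau·tau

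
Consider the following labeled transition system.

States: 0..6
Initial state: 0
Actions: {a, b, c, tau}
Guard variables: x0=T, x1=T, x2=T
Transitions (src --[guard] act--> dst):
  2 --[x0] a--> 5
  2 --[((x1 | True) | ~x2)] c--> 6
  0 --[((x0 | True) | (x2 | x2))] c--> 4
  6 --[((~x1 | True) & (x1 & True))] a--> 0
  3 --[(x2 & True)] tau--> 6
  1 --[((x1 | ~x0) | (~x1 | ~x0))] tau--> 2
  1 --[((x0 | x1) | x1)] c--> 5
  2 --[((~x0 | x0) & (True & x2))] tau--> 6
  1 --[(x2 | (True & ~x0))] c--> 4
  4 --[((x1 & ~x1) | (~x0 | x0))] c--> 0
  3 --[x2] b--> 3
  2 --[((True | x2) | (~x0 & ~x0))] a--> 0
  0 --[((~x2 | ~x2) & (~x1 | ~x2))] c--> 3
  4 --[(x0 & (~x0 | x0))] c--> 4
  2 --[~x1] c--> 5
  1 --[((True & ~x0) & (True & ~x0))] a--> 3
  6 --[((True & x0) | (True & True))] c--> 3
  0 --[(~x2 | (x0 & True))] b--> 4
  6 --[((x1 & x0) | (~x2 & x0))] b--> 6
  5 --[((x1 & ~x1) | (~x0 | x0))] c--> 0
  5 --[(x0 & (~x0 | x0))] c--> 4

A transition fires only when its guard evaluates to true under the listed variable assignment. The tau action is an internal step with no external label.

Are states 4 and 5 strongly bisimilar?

Answer: BISIMILAR

Analysis:
Compute ~ classes (split until stable):
  P[0] = {{0,1,2,3,4,5,6}}
  P[1] = {{0},{1},{2},{3},{4,5},{6}}
6 equivalence class(es) (converged in 2)
class of 4: {4,5}; class of 5: {4,5}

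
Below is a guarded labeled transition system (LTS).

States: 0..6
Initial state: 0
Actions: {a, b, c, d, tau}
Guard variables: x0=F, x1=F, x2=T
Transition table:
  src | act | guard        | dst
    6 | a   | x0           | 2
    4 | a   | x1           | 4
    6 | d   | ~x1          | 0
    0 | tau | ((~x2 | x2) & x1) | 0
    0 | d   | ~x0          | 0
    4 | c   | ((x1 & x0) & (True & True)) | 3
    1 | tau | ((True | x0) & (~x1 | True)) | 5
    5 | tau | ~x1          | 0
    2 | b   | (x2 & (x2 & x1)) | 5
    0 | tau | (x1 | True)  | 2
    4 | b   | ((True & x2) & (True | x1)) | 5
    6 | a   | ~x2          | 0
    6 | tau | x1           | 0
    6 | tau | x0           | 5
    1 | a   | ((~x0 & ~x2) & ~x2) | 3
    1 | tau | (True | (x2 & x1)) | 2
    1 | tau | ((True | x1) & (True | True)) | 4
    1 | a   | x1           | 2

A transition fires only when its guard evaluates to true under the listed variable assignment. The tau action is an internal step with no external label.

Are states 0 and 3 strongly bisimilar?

Compute ~ classes (split until stable):
  round 0: {{0,1,2,3,4,5,6}}
  round 1: {{0},{1,5},{2,3},{4},{6}}
  round 2: {{0},{1},{2,3},{4},{5},{6}}
Fixed point at round 3; 6 class(es).
class of 0: {0}; class of 3: {2,3}

Answer: NOT BISIMILAR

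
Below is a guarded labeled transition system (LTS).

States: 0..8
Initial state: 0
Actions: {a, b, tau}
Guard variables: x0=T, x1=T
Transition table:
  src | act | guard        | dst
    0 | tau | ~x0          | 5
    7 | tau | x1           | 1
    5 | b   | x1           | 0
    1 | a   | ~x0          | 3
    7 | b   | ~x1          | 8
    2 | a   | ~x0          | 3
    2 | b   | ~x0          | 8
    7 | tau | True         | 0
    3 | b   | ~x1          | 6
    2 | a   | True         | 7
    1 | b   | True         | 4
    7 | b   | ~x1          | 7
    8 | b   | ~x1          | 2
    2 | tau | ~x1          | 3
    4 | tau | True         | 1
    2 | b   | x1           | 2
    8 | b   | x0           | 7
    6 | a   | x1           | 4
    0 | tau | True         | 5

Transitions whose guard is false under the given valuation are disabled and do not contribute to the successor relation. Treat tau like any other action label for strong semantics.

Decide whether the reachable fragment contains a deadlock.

Answer: DEADLOCK-FREE

Trace:
R = {0,5}
  0: tau→5  [deg 1]
  5: b→0  [deg 1]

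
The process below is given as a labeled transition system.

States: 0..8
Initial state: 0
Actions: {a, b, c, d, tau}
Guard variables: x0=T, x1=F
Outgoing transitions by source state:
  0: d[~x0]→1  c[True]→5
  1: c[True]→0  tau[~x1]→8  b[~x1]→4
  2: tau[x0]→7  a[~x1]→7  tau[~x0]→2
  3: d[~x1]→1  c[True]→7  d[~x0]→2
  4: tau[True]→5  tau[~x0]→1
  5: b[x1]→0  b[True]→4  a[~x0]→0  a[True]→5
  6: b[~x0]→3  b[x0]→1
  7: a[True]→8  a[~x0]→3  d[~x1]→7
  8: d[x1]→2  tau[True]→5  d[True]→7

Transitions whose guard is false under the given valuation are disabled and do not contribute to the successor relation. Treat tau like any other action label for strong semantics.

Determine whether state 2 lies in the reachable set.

Answer: UNREACHABLE

Working:
After dropping false guards: 16 live edges.
Layer 0: {0}
Layer 1: {5}  cumulative {0,5}
Layer 2: {4}  cumulative {0,4,5}
Reachable = {0,4,5}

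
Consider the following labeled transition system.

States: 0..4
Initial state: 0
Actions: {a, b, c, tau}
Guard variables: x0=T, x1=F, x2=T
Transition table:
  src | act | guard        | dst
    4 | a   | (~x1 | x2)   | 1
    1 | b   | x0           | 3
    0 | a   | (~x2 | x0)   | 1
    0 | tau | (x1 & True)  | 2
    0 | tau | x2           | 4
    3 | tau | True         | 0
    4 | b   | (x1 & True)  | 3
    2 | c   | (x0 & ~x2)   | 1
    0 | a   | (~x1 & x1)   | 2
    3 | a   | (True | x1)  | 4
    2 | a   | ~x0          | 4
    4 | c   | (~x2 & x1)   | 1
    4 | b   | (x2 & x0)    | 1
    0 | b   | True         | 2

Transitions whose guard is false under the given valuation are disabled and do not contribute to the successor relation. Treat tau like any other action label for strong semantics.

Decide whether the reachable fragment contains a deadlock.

Answer: DEADLOCK at state 2

Trace:
Reachable = {0,1,2,3,4}
  0: a→1  b→2  tau→4  [3 exit(s)]
  1: b→3  [1 exit(s)]
  2: ∅  [STUCK]
  3: a→4  tau→0  [2 exit(s)]
  4: a→1  b→1  [2 exit(s)]
Path to 2: b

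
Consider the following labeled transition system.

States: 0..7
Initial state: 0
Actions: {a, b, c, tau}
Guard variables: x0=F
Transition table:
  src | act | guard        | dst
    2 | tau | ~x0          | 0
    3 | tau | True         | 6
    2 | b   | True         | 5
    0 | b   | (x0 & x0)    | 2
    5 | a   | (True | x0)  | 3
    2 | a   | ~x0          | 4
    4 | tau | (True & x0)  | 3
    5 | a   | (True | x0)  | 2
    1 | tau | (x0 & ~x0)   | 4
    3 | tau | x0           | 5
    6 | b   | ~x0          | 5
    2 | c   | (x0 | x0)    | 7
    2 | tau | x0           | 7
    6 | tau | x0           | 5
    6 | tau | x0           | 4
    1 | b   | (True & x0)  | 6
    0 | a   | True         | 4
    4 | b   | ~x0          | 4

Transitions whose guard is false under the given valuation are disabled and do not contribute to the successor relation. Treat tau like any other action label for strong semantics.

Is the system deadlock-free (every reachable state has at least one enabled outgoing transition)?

Answer: DEADLOCK-FREE

Trace:
Reach set: {0,4}
  0: a→4  [1 exit(s)]
  4: b→4  [1 exit(s)]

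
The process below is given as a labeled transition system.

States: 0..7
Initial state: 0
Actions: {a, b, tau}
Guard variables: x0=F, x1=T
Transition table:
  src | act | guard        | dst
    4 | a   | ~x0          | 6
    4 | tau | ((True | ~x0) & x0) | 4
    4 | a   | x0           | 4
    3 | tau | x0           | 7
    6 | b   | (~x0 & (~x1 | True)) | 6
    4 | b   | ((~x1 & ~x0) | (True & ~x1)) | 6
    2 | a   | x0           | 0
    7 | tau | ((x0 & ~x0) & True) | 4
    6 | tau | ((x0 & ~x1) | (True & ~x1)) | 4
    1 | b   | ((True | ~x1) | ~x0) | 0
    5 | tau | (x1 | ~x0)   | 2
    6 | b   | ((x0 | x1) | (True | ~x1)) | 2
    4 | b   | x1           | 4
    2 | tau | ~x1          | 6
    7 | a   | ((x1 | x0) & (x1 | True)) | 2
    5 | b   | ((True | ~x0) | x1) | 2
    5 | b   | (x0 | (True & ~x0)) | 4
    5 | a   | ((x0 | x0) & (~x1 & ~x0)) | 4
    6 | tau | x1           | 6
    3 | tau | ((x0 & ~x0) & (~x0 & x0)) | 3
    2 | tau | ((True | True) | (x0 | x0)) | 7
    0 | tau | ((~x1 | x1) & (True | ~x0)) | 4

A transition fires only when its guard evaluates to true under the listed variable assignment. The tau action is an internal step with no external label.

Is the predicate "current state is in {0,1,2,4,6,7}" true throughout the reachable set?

Safe = {0,1,2,4,6,7}
Reach set: {0,2,4,6,7}
  0: safe
  2: safe
  4: safe
  6: safe
  7: safe

Answer: INVARIANT HOLDS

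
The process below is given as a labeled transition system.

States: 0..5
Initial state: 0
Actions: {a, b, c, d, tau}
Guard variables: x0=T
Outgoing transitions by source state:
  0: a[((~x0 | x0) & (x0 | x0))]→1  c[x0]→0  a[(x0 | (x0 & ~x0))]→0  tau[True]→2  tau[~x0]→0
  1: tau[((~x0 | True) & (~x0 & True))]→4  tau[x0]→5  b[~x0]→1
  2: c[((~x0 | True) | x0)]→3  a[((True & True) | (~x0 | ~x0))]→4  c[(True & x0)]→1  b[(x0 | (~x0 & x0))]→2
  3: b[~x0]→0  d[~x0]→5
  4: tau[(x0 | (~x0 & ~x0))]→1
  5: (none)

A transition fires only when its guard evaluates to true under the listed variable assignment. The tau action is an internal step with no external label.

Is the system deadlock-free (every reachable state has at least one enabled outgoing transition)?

R = {0,1,2,3,4,5}
  0: a→0  a→1  c→0  tau→2  [deg 4]
  1: tau→5  [deg 1]
  2: a→4  b→2  c→1  c→3  [deg 4]
  3: ∅  [deadlock]
  4: tau→1  [deg 1]
  5: ∅  [deadlock]
trace reaching 3: tau·c

Answer: DEADLOCK at state 3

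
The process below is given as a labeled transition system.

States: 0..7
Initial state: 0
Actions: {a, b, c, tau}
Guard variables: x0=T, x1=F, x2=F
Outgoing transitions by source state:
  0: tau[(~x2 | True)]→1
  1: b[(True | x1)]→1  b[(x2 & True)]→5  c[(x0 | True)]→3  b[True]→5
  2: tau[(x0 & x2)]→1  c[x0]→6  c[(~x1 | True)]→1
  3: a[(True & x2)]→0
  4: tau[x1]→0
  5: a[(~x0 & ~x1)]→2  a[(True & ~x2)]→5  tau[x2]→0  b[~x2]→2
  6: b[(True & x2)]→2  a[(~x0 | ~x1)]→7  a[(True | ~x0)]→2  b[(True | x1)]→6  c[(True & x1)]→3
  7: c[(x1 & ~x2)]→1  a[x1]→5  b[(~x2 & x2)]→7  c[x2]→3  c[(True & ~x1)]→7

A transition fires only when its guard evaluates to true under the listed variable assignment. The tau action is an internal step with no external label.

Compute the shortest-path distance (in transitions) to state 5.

Answer: 2

Working:
Layered search for 5:
  L0 = {0}
  L1 = {1}
  L2 = {3,5}
first hit 5 at d=2 via tau·b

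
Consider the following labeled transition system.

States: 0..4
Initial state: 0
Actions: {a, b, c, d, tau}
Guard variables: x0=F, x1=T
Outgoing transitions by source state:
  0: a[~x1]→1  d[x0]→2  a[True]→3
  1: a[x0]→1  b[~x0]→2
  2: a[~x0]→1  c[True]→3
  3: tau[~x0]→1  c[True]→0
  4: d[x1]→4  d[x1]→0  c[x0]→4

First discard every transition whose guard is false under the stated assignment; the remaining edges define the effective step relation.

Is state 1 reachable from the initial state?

Guard filter leaves 8 enabled edge(s).
depth 0: {0}
depth 1: {3}  now seen {0,3}
depth 2: {1}  now seen {0,1,3}
depth 3: {2}  now seen {0,1,2,3}
Reach set: {0,1,2,3}
witness 1: a·tau

Answer: REACHABLE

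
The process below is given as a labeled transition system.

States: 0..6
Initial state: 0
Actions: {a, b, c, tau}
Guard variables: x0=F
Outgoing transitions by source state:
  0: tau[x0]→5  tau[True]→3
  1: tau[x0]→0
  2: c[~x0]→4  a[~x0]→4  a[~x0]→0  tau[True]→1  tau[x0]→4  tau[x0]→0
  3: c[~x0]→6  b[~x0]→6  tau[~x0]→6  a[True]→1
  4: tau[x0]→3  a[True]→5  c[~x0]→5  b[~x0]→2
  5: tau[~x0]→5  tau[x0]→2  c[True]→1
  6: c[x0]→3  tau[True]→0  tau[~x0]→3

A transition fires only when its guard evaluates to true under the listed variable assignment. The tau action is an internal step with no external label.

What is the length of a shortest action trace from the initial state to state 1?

Answer: 2

Analysis:
BFS to 1:
  depth 0: {0}
  depth 1: {3}
  depth 2: {1,6}
1 enters at depth 2; path tau·a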